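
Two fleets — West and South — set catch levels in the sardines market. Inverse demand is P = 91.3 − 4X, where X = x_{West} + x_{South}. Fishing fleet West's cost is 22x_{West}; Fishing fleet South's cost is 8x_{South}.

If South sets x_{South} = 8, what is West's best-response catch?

4.6625

Fishing fleet West's profit: π = x_{West}(91.3 − 4(x_{West} + x_{South})) − 22x_{West}.
∂π/∂x_{West} = 69.3 − 8x_{West} − 4x_{South} = 0, so x_{West} = 8.6625 − 0.5x_{South}.
At x_{South} = 8: x_{West} = 8.6625 − 0.5·8 = 4.6625.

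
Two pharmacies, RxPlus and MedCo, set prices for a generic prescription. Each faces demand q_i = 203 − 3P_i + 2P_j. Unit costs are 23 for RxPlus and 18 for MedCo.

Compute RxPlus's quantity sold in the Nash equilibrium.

132.1875

RxPlus's profit: π = (P_{RxPlus} − 23)(203 − 3P_{RxPlus} + 2P_{MedCo}).
∂π/∂P_{RxPlus} = 272 − 6P_{RxPlus} + 2P_{MedCo} = 0 ⇒ P_{RxPlus} = 136/3 + (1/3)P_{MedCo}.
Similarly P_{MedCo} = 257/6 + (1/3)P_{RxPlus}.
Solving the two reaction functions simultaneously: (1 − (1/3)(1/3))P_{RxPlus} = 136/3 + (1/3)·(257/6), so (8/9)P_{RxPlus} = 1073/18 and P_{RxPlus} = 67.0625.
Then P_{MedCo} = 257/6 + (1/3)·67.0625 = 65.1875.
q_{RxPlus} = 203 − 3·67.0625 + 2·65.1875 = 132.1875.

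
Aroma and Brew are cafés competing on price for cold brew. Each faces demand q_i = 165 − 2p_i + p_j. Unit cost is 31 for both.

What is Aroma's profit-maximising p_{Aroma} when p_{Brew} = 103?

82.5

Aroma's profit: π = (p_{Aroma} − 31)(165 − 2p_{Aroma} + p_{Brew}).
∂π/∂p_{Aroma} = 227 − 4p_{Aroma} + p_{Brew} = 0 ⇒ p_{Aroma} = 56.75 + 0.25p_{Brew}.
At p_{Brew} = 103: p_{Aroma} = 56.75 + 0.25·103 = 82.5.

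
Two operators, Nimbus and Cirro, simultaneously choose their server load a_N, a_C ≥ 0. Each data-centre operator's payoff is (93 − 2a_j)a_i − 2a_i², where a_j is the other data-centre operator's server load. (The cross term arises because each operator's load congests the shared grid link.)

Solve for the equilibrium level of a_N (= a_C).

15.5

Nimbus's payoff is (93 − 2a_C)a_N − 2a_N².
∂π/∂a_N = 93 − 2a_C − 4a_N = 0, so a_N = 23.25 − 0.5a_C.
By symmetry a_C = a_N; substituting into the reaction function, 1.5a_N = 23.25 and a_N = 15.5.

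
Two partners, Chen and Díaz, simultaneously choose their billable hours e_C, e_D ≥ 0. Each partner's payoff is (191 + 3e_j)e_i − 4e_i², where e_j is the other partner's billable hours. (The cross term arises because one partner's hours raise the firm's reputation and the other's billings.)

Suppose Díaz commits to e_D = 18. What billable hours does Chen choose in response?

30.625

Chen's payoff is (191 + 3e_D)e_C − 4e_C².
∂π/∂e_C = 191 + 3e_D − 8e_C = 0, so e_C = 23.875 + 0.375e_D.
At e_D = 18: e_C = 23.875 + 0.375·18 = 30.625.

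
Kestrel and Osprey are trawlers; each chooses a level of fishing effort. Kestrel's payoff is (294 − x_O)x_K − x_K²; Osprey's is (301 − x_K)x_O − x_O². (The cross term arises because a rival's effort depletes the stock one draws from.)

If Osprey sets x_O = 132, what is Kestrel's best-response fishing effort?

81

Expanding Kestrel's payoff: 294x_K − x_Ox_K − x_K².
∂π/∂x_K = 294 − x_O − 2x_K = 0, so x_K = 147 − 0.5x_O.
At x_O = 132: x_K = 147 − 0.5·132 = 81.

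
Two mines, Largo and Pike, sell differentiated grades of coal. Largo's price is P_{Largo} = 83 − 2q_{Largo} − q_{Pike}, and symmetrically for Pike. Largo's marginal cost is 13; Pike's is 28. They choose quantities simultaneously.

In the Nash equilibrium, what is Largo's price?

43

Mine Largo's profit: π = q_{Largo}(83 − 2q_{Largo} − q_{Pike}) − 13q_{Largo}.
∂π/∂q_{Largo} = 70 − 4q_{Largo} − q_{Pike} = 0 ⇒ q_{Largo} = 17.5 − 0.25q_{Pike}.
Similarly q_{Pike} = 13.75 − 0.25q_{Largo}.
Solving the two reaction functions simultaneously: (1 − (−0.25)(−0.25))q_{Largo} = 17.5 − 0.25·13.75, so 0.9375q_{Largo} = 14.0625 and q_{Largo} = 15.
Then q_{Pike} = 13.75 − 0.25·15 = 10.
P_{Largo} = 83 − 2·15 − 10 = 43.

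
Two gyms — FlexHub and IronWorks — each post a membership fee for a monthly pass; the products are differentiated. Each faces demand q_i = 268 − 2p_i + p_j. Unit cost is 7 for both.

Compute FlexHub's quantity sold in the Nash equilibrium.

FlexHub's profit: π = (p_{FlexHub} − 7)(268 − 2p_{FlexHub} + p_{IronWorks}).
∂π/∂p_{FlexHub} = 282 − 4p_{FlexHub} + p_{IronWorks} = 0 ⇒ p_{FlexHub} = 70.5 + 0.25p_{IronWorks}.
The game is symmetric, so in equilibrium p_{IronWorks} = p_{FlexHub}: the reaction function gives 0.75p_{FlexHub} = 70.5, hence p_{FlexHub} = 94.
q_{FlexHub} = 268 − 2·94 + 94 = 174.

174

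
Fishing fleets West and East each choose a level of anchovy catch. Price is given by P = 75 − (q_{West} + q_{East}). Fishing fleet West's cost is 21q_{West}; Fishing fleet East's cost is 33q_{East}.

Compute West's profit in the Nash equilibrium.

484

Fishing fleet West's profit: π = q_{West}(75 − (q_{West} + q_{East})) − 21q_{West}.
∂π/∂q_{West} = 54 − 2q_{West} − q_{East} = 0, so q_{West} = 27 − 0.5q_{East}.
By the same steps for East: q_{East} = 21 − 0.5q_{West}.
Plugging q_{East} into West's best response: q_{West} = 27 − 0.5(21 − 0.5q_{West}) ⇒ 0.75q_{West} = 16.5, so q_{West} = 22.
Then q_{East} = 21 − 0.5·22 = 10.
Price P = 75 − 32 = 43.
West's profit: (43 − 21)·22 = 484.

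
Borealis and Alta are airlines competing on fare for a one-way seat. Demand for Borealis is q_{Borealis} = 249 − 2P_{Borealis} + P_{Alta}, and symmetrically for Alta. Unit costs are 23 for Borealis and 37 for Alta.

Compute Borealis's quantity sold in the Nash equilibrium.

154.4

Borealis's profit: π = (P_{Borealis} − 23)(249 − 2P_{Borealis} + P_{Alta}).
∂π/∂P_{Borealis} = 295 − 4P_{Borealis} + P_{Alta} = 0 ⇒ P_{Borealis} = 73.75 + 0.25P_{Alta}.
Similarly P_{Alta} = 80.75 + 0.25P_{Borealis}.
Solving the two reaction functions simultaneously: (1 − (0.25)(0.25))P_{Borealis} = 73.75 + 0.25·80.75, so 0.9375P_{Borealis} = 93.9375 and P_{Borealis} = 100.2.
Then P_{Alta} = 80.75 + 0.25·100.2 = 105.8.
q_{Borealis} = 249 − 2·100.2 + 105.8 = 154.4.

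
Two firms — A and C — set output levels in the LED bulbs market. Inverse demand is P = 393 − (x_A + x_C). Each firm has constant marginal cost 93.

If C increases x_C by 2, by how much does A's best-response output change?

Firm A's profit: π = x_A(393 − (x_A + x_C)) − 93x_A.
∂π/∂x_A = 300 − 2x_A − x_C = 0, so x_A = 150 − 0.5x_C.
The reaction-function slope is −0.5, so a 2-unit rise in x_C moves x_A by −0.5 × 2 = −1. A's best response falls — the actions are strategic substitutes.

-1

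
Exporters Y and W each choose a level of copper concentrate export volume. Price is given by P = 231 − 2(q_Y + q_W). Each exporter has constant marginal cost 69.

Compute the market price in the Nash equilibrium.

Exporter Y's profit: π = q_Y(231 − 2(q_Y + q_W)) − 69q_Y.
∂π/∂q_Y = 162 − 4q_Y − 2q_W = 0, so q_Y = 40.5 − 0.5q_W.
Setting q_Y = q_W in the reaction function: q_Y = 40.5 − 0.5q_Y, so q_Y = 40.5 / 1.5 = 27.
Equilibrium price: P = 231 − 2·54 = 123.

123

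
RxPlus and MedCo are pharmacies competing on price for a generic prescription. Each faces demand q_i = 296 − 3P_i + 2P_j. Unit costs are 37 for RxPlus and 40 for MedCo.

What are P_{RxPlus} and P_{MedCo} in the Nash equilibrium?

RxPlus's profit: π = (P_{RxPlus} − 37)(296 − 3P_{RxPlus} + 2P_{MedCo}).
∂π/∂P_{RxPlus} = 407 − 6P_{RxPlus} + 2P_{MedCo} = 0 ⇒ P_{RxPlus} = 407/6 + (1/3)P_{MedCo}.
Similarly P_{MedCo} = 208/3 + (1/3)P_{RxPlus}.
Solving the two reaction functions simultaneously: (1 − (1/3)(1/3))P_{RxPlus} = 407/6 + (1/3)·(208/3), so (8/9)P_{RxPlus} = 1637/18 and P_{RxPlus} = 102.3125.
Then P_{MedCo} = 208/3 + (1/3)·102.3125 = 103.4375.

102.3125, 103.4375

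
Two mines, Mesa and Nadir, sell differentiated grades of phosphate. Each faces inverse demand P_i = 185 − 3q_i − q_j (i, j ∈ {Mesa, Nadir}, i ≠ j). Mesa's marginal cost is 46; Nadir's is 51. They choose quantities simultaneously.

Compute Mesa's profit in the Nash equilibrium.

Mine Mesa's profit: π = q_{Mesa}(185 − 3q_{Mesa} − q_{Nadir}) − 46q_{Mesa}.
∂π/∂q_{Mesa} = 139 − 6q_{Mesa} − q_{Nadir} = 0 ⇒ q_{Mesa} = 139/6 − (1/6)q_{Nadir}.
Similarly q_{Nadir} = 67/3 − (1/6)q_{Mesa}.
Substituting the second reaction function into the first: q_{Mesa} = 139/6 − (1/6)(67/3 − (1/6)q_{Mesa}), which gives (35/36)q_{Mesa} = 175/9 ⇒ q_{Mesa} = 20.
Then q_{Nadir} = 67/3 − (1/6)·20 = 19.
P_{Mesa} = 185 − 3·20 − 19 = 106.
Profit = (106 − 46)·20 = 1200.

1200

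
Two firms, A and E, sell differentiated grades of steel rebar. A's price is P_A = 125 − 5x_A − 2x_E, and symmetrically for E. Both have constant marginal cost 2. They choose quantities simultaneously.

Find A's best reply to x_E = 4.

11.5

Firm A's profit: π = x_A(125 − 5x_A − 2x_E) − 2x_A.
∂π/∂x_A = 123 − 10x_A − 2x_E = 0 ⇒ x_A = 12.3 − 0.2x_E.
At x_E = 4: x_A = 12.3 − 0.2·4 = 11.5.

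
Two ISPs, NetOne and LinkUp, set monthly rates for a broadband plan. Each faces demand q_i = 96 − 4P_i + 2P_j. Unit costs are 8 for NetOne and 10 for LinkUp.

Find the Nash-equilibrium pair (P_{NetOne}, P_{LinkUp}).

NetOne's profit: π = (P_{NetOne} − 8)(96 − 4P_{NetOne} + 2P_{LinkUp}).
∂π/∂P_{NetOne} = 128 − 8P_{NetOne} + 2P_{LinkUp} = 0 ⇒ P_{NetOne} = 16 + 0.25P_{LinkUp}.
Similarly P_{LinkUp} = 17 + 0.25P_{NetOne}.
Plugging P_{LinkUp} into NetOne's best response: P_{NetOne} = 16 + 0.25(17 + 0.25P_{NetOne}) ⇒ 0.9375P_{NetOne} = 20.25, so P_{NetOne} = 21.6.
Then P_{LinkUp} = 17 + 0.25·21.6 = 22.4.

21.6, 22.4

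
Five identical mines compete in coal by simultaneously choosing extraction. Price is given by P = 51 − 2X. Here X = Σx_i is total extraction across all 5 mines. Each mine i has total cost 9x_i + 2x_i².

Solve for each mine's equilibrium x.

2.625

A representative mine's profit is π_i = x_i(51 − 2X) − 9x_i − 2x_i², with X = x_i + Σ_{j≠i} x_j.
First-order condition: 42 − 8x_i − 2Σ_{j≠i} x_j = 0.
In a symmetric equilibrium every mine chooses the same x, so Σ_{j≠i} x_j = 4x. The condition becomes 42 − 16x = 0, giving x = 42/16 = 2.625.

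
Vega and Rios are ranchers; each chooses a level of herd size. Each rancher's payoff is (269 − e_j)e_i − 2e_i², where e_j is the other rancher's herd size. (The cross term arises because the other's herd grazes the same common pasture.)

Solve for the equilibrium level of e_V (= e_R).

Vega's payoff is (269 − e_R)e_V − 2e_V².
∂π/∂e_V = 269 − e_R − 4e_V = 0, so e_V = 67.25 − 0.25e_R.
The game is symmetric, so in equilibrium e_R = e_V: the reaction function gives 1.25e_V = 67.25, hence e_V = 53.8.

53.8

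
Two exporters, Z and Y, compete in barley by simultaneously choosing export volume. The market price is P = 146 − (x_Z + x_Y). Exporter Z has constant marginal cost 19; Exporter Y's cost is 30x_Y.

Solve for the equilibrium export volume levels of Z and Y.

46, 35

Exporter Z's profit: π = x_Z(146 − (x_Z + x_Y)) − 19x_Z.
∂π/∂x_Z = 127 − 2x_Z − x_Y = 0, so x_Z = 63.5 − 0.5x_Y.
By the same steps for Y: x_Y = 58 − 0.5x_Z.
Plugging x_Y into Z's best response: x_Z = 63.5 − 0.5(58 − 0.5x_Z) ⇒ 0.75x_Z = 34.5, so x_Z = 46.
Then x_Y = 58 − 0.5·46 = 35.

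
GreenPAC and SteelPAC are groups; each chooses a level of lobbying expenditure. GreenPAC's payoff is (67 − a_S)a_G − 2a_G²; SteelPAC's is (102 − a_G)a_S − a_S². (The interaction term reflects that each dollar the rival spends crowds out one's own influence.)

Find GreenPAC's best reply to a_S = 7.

15

Expanding GreenPAC's payoff: 67a_G − a_Sa_G − 2a_G².
∂π/∂a_G = 67 − a_S − 4a_G = 0, so a_G = 16.75 − 0.25a_S.
At a_S = 7: a_G = 16.75 − 0.25·7 = 15.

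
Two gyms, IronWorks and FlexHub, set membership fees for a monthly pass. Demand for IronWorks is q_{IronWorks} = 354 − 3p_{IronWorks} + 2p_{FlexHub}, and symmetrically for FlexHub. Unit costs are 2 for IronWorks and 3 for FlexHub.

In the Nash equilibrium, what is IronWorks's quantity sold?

IronWorks's profit: π = (p_{IronWorks} − 2)(354 − 3p_{IronWorks} + 2p_{FlexHub}).
∂π/∂p_{IronWorks} = 360 − 6p_{IronWorks} + 2p_{FlexHub} = 0 ⇒ p_{IronWorks} = 60 + (1/3)p_{FlexHub}.
Similarly p_{FlexHub} = 60.5 + (1/3)p_{IronWorks}.
Plugging p_{FlexHub} into IronWorks's best response: p_{IronWorks} = 60 + (1/3)(60.5 + (1/3)p_{IronWorks}) ⇒ (8/9)p_{IronWorks} = 481/6, so p_{IronWorks} = 90.1875.
Then p_{FlexHub} = 60.5 + (1/3)·90.1875 = 90.5625.
q_{IronWorks} = 354 − 3·90.1875 + 2·90.5625 = 264.5625.

264.5625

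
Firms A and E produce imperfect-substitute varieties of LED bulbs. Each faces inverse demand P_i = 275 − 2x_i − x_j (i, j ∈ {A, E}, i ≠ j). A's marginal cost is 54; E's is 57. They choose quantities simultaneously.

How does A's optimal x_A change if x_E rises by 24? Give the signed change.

Firm A's profit: π = x_A(275 − 2x_A − x_E) − 54x_A.
∂π/∂x_A = 221 − 4x_A − x_E = 0 ⇒ x_A = 55.25 − 0.25x_E.
The reaction-function slope is −0.25, so a 24-unit rise in x_E moves x_A by −0.25 × 24 = −6. A's best response falls — the actions are strategic substitutes.

-6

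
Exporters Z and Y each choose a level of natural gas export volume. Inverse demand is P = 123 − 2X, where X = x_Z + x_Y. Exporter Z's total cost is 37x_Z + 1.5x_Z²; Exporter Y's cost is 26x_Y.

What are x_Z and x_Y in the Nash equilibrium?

Exporter Z's profit: π = x_Z(123 − 2(x_Z + x_Y)) − 37x_Z − 1.5x_Z².
∂π/∂x_Z = 86 − 7x_Z − 2x_Y = 0, so x_Z = 86/7 − (2/7)x_Y.
For Y: ∂π/∂x_Y = 97 − 4x_Y − 2x_Z = 0 ⇒ x_Y = 24.25 − 0.5x_Z.
Solving the two reaction functions simultaneously: (1 − (−2/7)(−0.5))x_Z = 86/7 − (2/7)·24.25, so (6/7)x_Z = 75/14 and x_Z = 6.25.
Then x_Y = 24.25 − 0.5·6.25 = 21.125.

6.25, 21.125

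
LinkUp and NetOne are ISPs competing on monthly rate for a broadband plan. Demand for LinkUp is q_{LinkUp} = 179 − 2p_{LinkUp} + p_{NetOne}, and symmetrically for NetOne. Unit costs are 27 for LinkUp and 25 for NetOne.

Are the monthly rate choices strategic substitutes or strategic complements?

LinkUp's profit: π = (p_{LinkUp} − 27)(179 − 2p_{LinkUp} + p_{NetOne}).
∂π/∂p_{LinkUp} = 233 − 4p_{LinkUp} + p_{NetOne} = 0 ⇒ p_{LinkUp} = 58.25 + 0.25p_{NetOne}.
The best-response slope dp_{LinkUp}/dp_{NetOne} = 0.25 > 0: the reaction function is upward-sloping, so the choices are strategic complements.

strategic complements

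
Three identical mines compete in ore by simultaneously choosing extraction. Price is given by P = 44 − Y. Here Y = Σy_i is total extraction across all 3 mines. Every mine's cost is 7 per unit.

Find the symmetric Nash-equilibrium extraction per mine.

A representative mine's profit is π_i = y_i(44 − Y) − 7y_i, with Y = y_i + Σ_{j≠i} y_j.
First-order condition: 37 − 2y_i − Σ_{j≠i} y_j = 0.
With identical mines, set every y_j = y: then 37 − 2y − 2y = 0, i.e. y = 37/4 = 9.25.

9.25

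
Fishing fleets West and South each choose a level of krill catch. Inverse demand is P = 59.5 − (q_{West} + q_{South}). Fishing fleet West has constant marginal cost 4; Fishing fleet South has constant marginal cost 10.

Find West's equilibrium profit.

Fishing fleet West's profit: π = q_{West}(59.5 − (q_{West} + q_{South})) − 4q_{West}.
∂π/∂q_{West} = 55.5 − 2q_{West} − q_{South} = 0, so q_{West} = 27.75 − 0.5q_{South}.
By the same steps for South: q_{South} = 24.75 − 0.5q_{West}.
Solving the two reaction functions simultaneously: (1 − (−0.5)(−0.5))q_{West} = 27.75 − 0.5·24.75, so 0.75q_{West} = 15.375 and q_{West} = 20.5.
Then q_{South} = 24.75 − 0.5·20.5 = 14.5.
Price P = 59.5 − 35 = 24.5.
West's profit: (24.5 − 4)·20.5 = 420.25.

420.25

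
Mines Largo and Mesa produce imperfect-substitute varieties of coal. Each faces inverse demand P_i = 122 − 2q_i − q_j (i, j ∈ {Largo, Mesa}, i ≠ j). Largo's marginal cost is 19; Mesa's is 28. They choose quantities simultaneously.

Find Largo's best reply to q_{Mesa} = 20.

Mine Largo's profit: π = q_{Largo}(122 − 2q_{Largo} − q_{Mesa}) − 19q_{Largo}.
∂π/∂q_{Largo} = 103 − 4q_{Largo} − q_{Mesa} = 0 ⇒ q_{Largo} = 25.75 − 0.25q_{Mesa}.
At q_{Mesa} = 20: q_{Largo} = 25.75 − 0.25·20 = 20.75.

20.75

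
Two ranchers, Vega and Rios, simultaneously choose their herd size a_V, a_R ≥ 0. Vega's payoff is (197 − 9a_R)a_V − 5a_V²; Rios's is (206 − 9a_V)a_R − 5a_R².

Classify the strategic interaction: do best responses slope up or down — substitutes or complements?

strategic substitutes

Expanding Vega's payoff: 197a_V − 9a_Ra_V − 5a_V².
∂π/∂a_V = 197 − 9a_R − 10a_V = 0, so a_V = 19.7 − 0.9a_R.
The best-response slope da_V/da_R = −0.9 < 0: the reaction function is downward-sloping, so the choices are strategic substitutes.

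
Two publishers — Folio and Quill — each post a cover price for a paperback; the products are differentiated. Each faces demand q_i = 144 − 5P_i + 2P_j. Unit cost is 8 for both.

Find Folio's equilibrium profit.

Folio's profit: π = (P_{Folio} − 8)(144 − 5P_{Folio} + 2P_{Quill}).
∂π/∂P_{Folio} = 184 − 10P_{Folio} + 2P_{Quill} = 0 ⇒ P_{Folio} = 18.4 + 0.2P_{Quill}.
By symmetry P_{Quill} = P_{Folio}; substituting into the reaction function, 0.8P_{Folio} = 18.4 and P_{Folio} = 23.
q_{Folio} = 144 − 5·23 + 2·23 = 75.
Profit = (23 − 8)·75 = 1125.

1125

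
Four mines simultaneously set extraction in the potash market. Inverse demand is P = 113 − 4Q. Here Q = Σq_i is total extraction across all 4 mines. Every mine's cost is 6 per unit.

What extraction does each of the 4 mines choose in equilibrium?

A representative mine's profit is π_i = q_i(113 − 4Q) − 6q_i, with Q = q_i + Σ_{j≠i} q_j.
First-order condition: 107 − 8q_i − 4Σ_{j≠i} q_j = 0.
Imposing symmetry (q_j = q for all j) turns Σ_{j≠i} q_j into 3q, so 107 = 20q and q = 5.35.

5.35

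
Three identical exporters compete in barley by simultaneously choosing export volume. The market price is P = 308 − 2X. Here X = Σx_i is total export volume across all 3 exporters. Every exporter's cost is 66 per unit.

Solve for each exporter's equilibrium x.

A representative exporter's profit is π_i = x_i(308 − 2X) − 66x_i, with X = x_i + Σ_{j≠i} x_j.
First-order condition: 242 − 4x_i − 2Σ_{j≠i} x_j = 0.
With identical exporters, set every x_j = x: then 242 − 4x − 4x = 0, i.e. x = 242/8 = 30.25.

30.25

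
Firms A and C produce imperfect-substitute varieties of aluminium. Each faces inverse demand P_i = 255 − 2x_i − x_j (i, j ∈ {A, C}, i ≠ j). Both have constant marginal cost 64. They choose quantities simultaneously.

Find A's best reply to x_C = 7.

Firm A's profit: π = x_A(255 − 2x_A − x_C) − 64x_A.
∂π/∂x_A = 191 − 4x_A − x_C = 0 ⇒ x_A = 47.75 − 0.25x_C.
At x_C = 7: x_A = 47.75 − 0.25·7 = 46.

46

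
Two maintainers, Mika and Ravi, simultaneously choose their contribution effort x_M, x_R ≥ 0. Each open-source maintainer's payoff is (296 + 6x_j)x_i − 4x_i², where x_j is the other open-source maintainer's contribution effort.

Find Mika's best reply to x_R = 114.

Mika's payoff is (296 + 6x_R)x_M − 4x_M².
∂π/∂x_M = 296 + 6x_R − 8x_M = 0, so x_M = 37 + 0.75x_R.
At x_R = 114: x_M = 37 + 0.75·114 = 122.5.

122.5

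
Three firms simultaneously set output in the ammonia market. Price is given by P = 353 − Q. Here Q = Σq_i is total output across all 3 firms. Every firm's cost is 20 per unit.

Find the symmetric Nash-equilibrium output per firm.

83.25

A representative firm's profit is π_i = q_i(353 − Q) − 20q_i, with Q = q_i + Σ_{j≠i} q_j.
First-order condition: 333 − 2q_i − Σ_{j≠i} q_j = 0.
With identical firms, set every q_j = q: then 333 − 2q − 2q = 0, i.e. q = 333/4 = 83.25.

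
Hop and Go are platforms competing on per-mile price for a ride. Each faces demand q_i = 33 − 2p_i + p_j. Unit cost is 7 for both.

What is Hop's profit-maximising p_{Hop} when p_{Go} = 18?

Hop's profit: π = (p_{Hop} − 7)(33 − 2p_{Hop} + p_{Go}).
∂π/∂p_{Hop} = 47 − 4p_{Hop} + p_{Go} = 0 ⇒ p_{Hop} = 11.75 + 0.25p_{Go}.
At p_{Go} = 18: p_{Hop} = 11.75 + 0.25·18 = 16.25.

16.25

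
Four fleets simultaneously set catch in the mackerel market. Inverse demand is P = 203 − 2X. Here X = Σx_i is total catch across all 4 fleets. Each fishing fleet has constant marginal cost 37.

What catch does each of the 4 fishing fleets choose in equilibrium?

16.6

A representative fishing fleet's profit is π_i = x_i(203 − 2X) − 37x_i, with X = x_i + Σ_{j≠i} x_j.
First-order condition: 166 − 4x_i − 2Σ_{j≠i} x_j = 0.
With identical fishing fleets, set every x_j = x: then 166 − 4x − 6x = 0, i.e. x = 166/10 = 16.6.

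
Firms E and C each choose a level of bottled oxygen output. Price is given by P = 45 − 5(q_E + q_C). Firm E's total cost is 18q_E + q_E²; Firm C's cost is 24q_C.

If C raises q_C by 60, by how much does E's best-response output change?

-25

Firm E's profit: π = q_E(45 − 5(q_E + q_C)) − 18q_E − q_E².
∂π/∂q_E = 27 − 12q_E − 5q_C = 0, so q_E = 2.25 − (5/12)q_C.
The reaction-function slope is −5/12, so a 60-unit rise in q_C moves q_E by −5/12 × 60 = −25. E's best response falls — the actions are strategic substitutes.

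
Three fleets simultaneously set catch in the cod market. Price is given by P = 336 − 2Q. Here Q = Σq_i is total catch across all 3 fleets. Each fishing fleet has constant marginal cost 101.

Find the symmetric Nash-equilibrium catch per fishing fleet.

A representative fishing fleet's profit is π_i = q_i(336 − 2Q) − 101q_i, with Q = q_i + Σ_{j≠i} q_j.
First-order condition: 235 − 4q_i − 2Σ_{j≠i} q_j = 0.
In a symmetric equilibrium every fishing fleet chooses the same q, so Σ_{j≠i} q_j = 2q. The condition becomes 235 − 8q = 0, giving q = 235/8 = 29.375.

29.375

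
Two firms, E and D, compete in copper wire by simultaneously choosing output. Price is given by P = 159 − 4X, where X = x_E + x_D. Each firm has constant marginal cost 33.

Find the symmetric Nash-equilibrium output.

10.5

Firm E's profit: π = x_E(159 − 4(x_E + x_D)) − 33x_E.
∂π/∂x_E = 126 − 8x_E − 4x_D = 0, so x_E = 15.75 − 0.5x_D.
By symmetry x_D = x_E; substituting into the reaction function, 1.5x_E = 15.75 and x_E = 10.5.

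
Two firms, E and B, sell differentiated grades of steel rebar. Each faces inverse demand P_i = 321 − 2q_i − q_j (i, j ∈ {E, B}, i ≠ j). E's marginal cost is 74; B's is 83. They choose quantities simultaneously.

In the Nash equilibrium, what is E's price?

174

Firm E's profit: π = q_E(321 − 2q_E − q_B) − 74q_E.
∂π/∂q_E = 247 − 4q_E − q_B = 0 ⇒ q_E = 61.75 − 0.25q_B.
Similarly q_B = 59.5 − 0.25q_E.
Substituting the second reaction function into the first: q_E = 61.75 − 0.25(59.5 − 0.25q_E), which gives 0.9375q_E = 46.875 ⇒ q_E = 50.
Then q_B = 59.5 − 0.25·50 = 47.
P_E = 321 − 2·50 − 47 = 174.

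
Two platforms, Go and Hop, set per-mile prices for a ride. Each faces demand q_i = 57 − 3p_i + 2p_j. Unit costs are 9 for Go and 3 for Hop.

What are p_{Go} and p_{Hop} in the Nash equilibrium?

19.875, 17.625

Go's profit: π = (p_{Go} − 9)(57 − 3p_{Go} + 2p_{Hop}).
∂π/∂p_{Go} = 84 − 6p_{Go} + 2p_{Hop} = 0 ⇒ p_{Go} = 14 + (1/3)p_{Hop}.
Similarly p_{Hop} = 11 + (1/3)p_{Go}.
Solving the two reaction functions simultaneously: (1 − (1/3)(1/3))p_{Go} = 14 + (1/3)·11, so (8/9)p_{Go} = 53/3 and p_{Go} = 19.875.
Then p_{Hop} = 11 + (1/3)·19.875 = 17.625.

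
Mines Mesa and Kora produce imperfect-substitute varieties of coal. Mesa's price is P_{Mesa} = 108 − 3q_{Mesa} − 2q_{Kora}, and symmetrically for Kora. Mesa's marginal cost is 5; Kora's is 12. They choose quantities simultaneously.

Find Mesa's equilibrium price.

44.9375

Mine Mesa's profit: π = q_{Mesa}(108 − 3q_{Mesa} − 2q_{Kora}) − 5q_{Mesa}.
∂π/∂q_{Mesa} = 103 − 6q_{Mesa} − 2q_{Kora} = 0 ⇒ q_{Mesa} = 103/6 − (1/3)q_{Kora}.
Similarly q_{Kora} = 16 − (1/3)q_{Mesa}.
Solving the two reaction functions simultaneously: (1 − (−1/3)(−1/3))q_{Mesa} = 103/6 − (1/3)·16, so (8/9)q_{Mesa} = 71/6 and q_{Mesa} = 13.3125.
Then q_{Kora} = 16 − (1/3)·13.3125 = 11.5625.
P_{Mesa} = 108 − 3·13.3125 − 2·11.5625 = 44.9375.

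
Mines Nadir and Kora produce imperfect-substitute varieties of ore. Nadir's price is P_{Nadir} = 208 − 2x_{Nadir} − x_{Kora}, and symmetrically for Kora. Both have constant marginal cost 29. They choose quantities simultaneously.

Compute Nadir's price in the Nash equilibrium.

Mine Nadir's profit: π = x_{Nadir}(208 − 2x_{Nadir} − x_{Kora}) − 29x_{Nadir}.
∂π/∂x_{Nadir} = 179 − 4x_{Nadir} − x_{Kora} = 0 ⇒ x_{Nadir} = 44.75 − 0.25x_{Kora}.
By symmetry x_{Kora} = x_{Nadir}; substituting into the reaction function, 1.25x_{Nadir} = 44.75 and x_{Nadir} = 35.8.
P_{Nadir} = 208 − 2·35.8 − 35.8 = 100.6.

100.6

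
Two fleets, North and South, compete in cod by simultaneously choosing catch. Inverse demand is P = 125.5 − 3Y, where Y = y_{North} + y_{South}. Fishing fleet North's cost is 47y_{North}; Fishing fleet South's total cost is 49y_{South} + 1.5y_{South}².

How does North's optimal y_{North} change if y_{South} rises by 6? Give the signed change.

-3

Fishing fleet North's profit: π = y_{North}(125.5 − 3(y_{North} + y_{South})) − 47y_{North}.
∂π/∂y_{North} = 78.5 − 6y_{North} − 3y_{South} = 0, so y_{North} = 157/12 − 0.5y_{South}.
The reaction-function slope is −0.5, so a 6-unit rise in y_{South} moves y_{North} by −0.5 × 6 = −3. North's best response falls — the actions are strategic substitutes.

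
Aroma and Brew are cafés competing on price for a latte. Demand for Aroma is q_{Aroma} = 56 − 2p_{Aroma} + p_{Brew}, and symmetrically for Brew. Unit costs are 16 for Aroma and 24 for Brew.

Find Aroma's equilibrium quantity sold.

28.8

Aroma's profit: π = (p_{Aroma} − 16)(56 − 2p_{Aroma} + p_{Brew}).
∂π/∂p_{Aroma} = 88 − 4p_{Aroma} + p_{Brew} = 0 ⇒ p_{Aroma} = 22 + 0.25p_{Brew}.
Similarly p_{Brew} = 26 + 0.25p_{Aroma}.
Solving the two reaction functions simultaneously: (1 − (0.25)(0.25))p_{Aroma} = 22 + 0.25·26, so 0.9375p_{Aroma} = 28.5 and p_{Aroma} = 30.4.
Then p_{Brew} = 26 + 0.25·30.4 = 33.6.
q_{Aroma} = 56 − 2·30.4 + 33.6 = 28.8.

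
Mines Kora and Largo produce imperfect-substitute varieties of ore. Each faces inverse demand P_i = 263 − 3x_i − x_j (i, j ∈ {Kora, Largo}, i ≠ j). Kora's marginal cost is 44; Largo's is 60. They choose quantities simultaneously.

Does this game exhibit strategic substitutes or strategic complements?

Mine Kora's profit: π = x_{Kora}(263 − 3x_{Kora} − x_{Largo}) − 44x_{Kora}.
∂π/∂x_{Kora} = 219 − 6x_{Kora} − x_{Largo} = 0 ⇒ x_{Kora} = 36.5 − (1/6)x_{Largo}.
The best-response slope dx_{Kora}/dx_{Largo} = −1/6 < 0: the reaction function is downward-sloping, so the choices are strategic substitutes.

strategic substitutes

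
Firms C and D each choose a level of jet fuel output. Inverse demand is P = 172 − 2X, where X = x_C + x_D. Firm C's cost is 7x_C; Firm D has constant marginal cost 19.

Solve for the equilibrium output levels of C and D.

29.5, 23.5

Firm C's profit: π = x_C(172 − 2(x_C + x_D)) − 7x_C.
∂π/∂x_C = 165 − 4x_C − 2x_D = 0, so x_C = 41.25 − 0.5x_D.
By the same steps for D: x_D = 38.25 − 0.5x_C.
Solving the two reaction functions simultaneously: (1 − (−0.5)(−0.5))x_C = 41.25 − 0.5·38.25, so 0.75x_C = 22.125 and x_C = 29.5.
Then x_D = 38.25 − 0.5·29.5 = 23.5.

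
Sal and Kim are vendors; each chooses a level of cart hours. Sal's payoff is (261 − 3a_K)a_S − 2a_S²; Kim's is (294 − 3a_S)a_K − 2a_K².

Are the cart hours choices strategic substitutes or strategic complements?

Expanding Sal's payoff: 261a_S − 3a_Ka_S − 2a_S².
∂π/∂a_S = 261 − 3a_K − 4a_S = 0, so a_S = 65.25 − 0.75a_K.
The best-response slope da_S/da_K = −0.75 < 0: the reaction function is downward-sloping, so the choices are strategic substitutes.

strategic substitutes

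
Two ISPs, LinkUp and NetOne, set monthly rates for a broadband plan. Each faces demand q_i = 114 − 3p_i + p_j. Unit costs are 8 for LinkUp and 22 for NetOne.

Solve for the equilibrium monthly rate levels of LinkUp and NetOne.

LinkUp's profit: π = (p_{LinkUp} − 8)(114 − 3p_{LinkUp} + p_{NetOne}).
∂π/∂p_{LinkUp} = 138 − 6p_{LinkUp} + p_{NetOne} = 0 ⇒ p_{LinkUp} = 23 + (1/6)p_{NetOne}.
Similarly p_{NetOne} = 30 + (1/6)p_{LinkUp}.
Solving the two reaction functions simultaneously: (1 − (1/6)(1/6))p_{LinkUp} = 23 + (1/6)·30, so (35/36)p_{LinkUp} = 28 and p_{LinkUp} = 28.8.
Then p_{NetOne} = 30 + (1/6)·28.8 = 34.8.

28.8, 34.8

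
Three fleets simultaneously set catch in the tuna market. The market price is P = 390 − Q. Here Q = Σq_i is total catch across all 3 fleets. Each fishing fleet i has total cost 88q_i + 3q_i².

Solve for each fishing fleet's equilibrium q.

A representative fishing fleet's profit is π_i = q_i(390 − Q) − 88q_i − 3q_i², with Q = q_i + Σ_{j≠i} q_j.
First-order condition: 302 − 8q_i − Σ_{j≠i} q_j = 0.
Imposing symmetry (q_j = q for all j) turns Σ_{j≠i} q_j into 2q, so 302 = 10q and q = 30.2.

30.2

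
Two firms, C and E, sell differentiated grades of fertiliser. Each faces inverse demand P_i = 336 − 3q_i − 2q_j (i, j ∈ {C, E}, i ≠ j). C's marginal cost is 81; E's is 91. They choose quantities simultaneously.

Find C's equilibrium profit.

3168.75

Firm C's profit: π = q_C(336 − 3q_C − 2q_E) − 81q_C.
∂π/∂q_C = 255 − 6q_C − 2q_E = 0 ⇒ q_C = 42.5 − (1/3)q_E.
Similarly q_E = 245/6 − (1/3)q_C.
Plugging q_E into C's best response: q_C = 42.5 − (1/3)(245/6 − (1/3)q_C) ⇒ (8/9)q_C = 260/9, so q_C = 32.5.
Then q_E = 245/6 − (1/3)·32.5 = 30.
P_C = 336 − 3·32.5 − 2·30 = 178.5.
Profit = (178.5 − 81)·32.5 = 3168.75.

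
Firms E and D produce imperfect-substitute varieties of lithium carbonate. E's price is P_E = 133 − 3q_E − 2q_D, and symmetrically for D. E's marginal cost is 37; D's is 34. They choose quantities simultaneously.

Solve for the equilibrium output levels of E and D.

Firm E's profit: π = q_E(133 − 3q_E − 2q_D) − 37q_E.
∂π/∂q_E = 96 − 6q_E − 2q_D = 0 ⇒ q_E = 16 − (1/3)q_D.
Similarly q_D = 16.5 − (1/3)q_E.
Substituting the second reaction function into the first: q_E = 16 − (1/3)(16.5 − (1/3)q_E), which gives (8/9)q_E = 10.5 ⇒ q_E = 11.8125.
Then q_D = 16.5 − (1/3)·11.8125 = 12.5625.

11.8125, 12.5625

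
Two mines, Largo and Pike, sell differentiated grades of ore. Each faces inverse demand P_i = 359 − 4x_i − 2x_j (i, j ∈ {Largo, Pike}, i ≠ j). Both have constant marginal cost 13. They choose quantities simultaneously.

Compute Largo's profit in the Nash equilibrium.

Mine Largo's profit: π = x_{Largo}(359 − 4x_{Largo} − 2x_{Pike}) − 13x_{Largo}.
∂π/∂x_{Largo} = 346 − 8x_{Largo} − 2x_{Pike} = 0 ⇒ x_{Largo} = 43.25 − 0.25x_{Pike}.
The game is symmetric, so in equilibrium x_{Pike} = x_{Largo}: the reaction function gives 1.25x_{Largo} = 43.25, hence x_{Largo} = 34.6.
P_{Largo} = 359 − 4·34.6 − 2·34.6 = 151.4.
Profit = (151.4 − 13)·34.6 = 4788.64.

4788.64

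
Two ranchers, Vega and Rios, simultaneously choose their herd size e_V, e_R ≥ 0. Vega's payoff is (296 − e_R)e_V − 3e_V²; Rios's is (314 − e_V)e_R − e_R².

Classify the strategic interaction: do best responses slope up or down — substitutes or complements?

Expanding Vega's payoff: 296e_V − e_Re_V − 3e_V².
∂π/∂e_V = 296 − e_R − 6e_V = 0, so e_V = 148/3 − (1/6)e_R.
The best-response slope de_V/de_R = −1/6 < 0: the reaction function is downward-sloping, so the choices are strategic substitutes.

strategic substitutes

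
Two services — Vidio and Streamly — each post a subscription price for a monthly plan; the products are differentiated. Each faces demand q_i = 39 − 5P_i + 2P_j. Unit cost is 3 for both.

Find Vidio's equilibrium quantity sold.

18.75

Vidio's profit: π = (P_{Vidio} − 3)(39 − 5P_{Vidio} + 2P_{Streamly}).
∂π/∂P_{Vidio} = 54 − 10P_{Vidio} + 2P_{Streamly} = 0 ⇒ P_{Vidio} = 5.4 + 0.2P_{Streamly}.
The game is symmetric, so in equilibrium P_{Streamly} = P_{Vidio}: the reaction function gives 0.8P_{Vidio} = 5.4, hence P_{Vidio} = 6.75.
q_{Vidio} = 39 − 5·6.75 + 2·6.75 = 18.75.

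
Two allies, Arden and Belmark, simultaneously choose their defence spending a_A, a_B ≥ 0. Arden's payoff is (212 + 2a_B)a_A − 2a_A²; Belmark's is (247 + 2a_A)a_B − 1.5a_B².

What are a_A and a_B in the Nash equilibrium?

141.25, 176.5

Expanding Arden's payoff: 212a_A + 2a_Ba_A − 2a_A².
∂π/∂a_A = 212 + 2a_B − 4a_A = 0, so a_A = 53 + 0.5a_B.
Likewise for Belmark: a_B = 247/3 + (2/3)a_A.
Substituting the second reaction function into the first: a_A = 53 + 0.5(247/3 + (2/3)a_A), which gives (2/3)a_A = 565/6 ⇒ a_A = 141.25.
Then a_B = 247/3 + (2/3)·141.25 = 176.5.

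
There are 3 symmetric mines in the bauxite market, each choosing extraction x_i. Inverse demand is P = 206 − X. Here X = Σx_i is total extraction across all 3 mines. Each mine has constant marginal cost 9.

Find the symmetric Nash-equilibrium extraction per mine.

49.25

A representative mine's profit is π_i = x_i(206 − X) − 9x_i, with X = x_i + Σ_{j≠i} x_j.
First-order condition: 197 − 2x_i − Σ_{j≠i} x_j = 0.
Imposing symmetry (x_j = x for all j) turns Σ_{j≠i} x_j into 2x, so 197 = 4x and x = 49.25.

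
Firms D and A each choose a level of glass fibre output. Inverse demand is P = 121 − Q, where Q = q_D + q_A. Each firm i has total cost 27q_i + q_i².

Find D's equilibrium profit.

706.88

Firm D's profit: π = q_D(121 − (q_D + q_A)) − 27q_D − q_D².
∂π/∂q_D = 94 − 4q_D − q_A = 0, so q_D = 23.5 − 0.25q_A.
The game is symmetric, so in equilibrium q_A = q_D: the reaction function gives 1.25q_D = 23.5, hence q_D = 18.8.
Price P = 121 − 37.6 = 83.4.
D's profit: (83.4 − 27)·18.8 − (18.8)² = 706.88.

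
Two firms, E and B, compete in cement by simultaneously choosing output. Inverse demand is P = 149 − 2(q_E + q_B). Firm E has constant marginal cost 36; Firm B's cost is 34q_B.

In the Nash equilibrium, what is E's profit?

Firm E's profit: π = q_E(149 − 2(q_E + q_B)) − 36q_E.
∂π/∂q_E = 113 − 4q_E − 2q_B = 0, so q_E = 28.25 − 0.5q_B.
By the same steps for B: q_B = 28.75 − 0.5q_E.
Solving the two reaction functions simultaneously: (1 − (−0.5)(−0.5))q_E = 28.25 − 0.5·28.75, so 0.75q_E = 13.875 and q_E = 18.5.
Then q_B = 28.75 − 0.5·18.5 = 19.5.
Price P = 149 − 2·38 = 73.
E's profit: (73 − 36)·18.5 = 684.5.

684.5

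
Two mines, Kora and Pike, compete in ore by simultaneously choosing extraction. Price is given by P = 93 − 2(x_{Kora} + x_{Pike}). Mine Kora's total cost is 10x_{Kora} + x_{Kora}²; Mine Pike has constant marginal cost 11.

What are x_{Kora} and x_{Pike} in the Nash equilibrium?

Mine Kora's profit: π = x_{Kora}(93 − 2(x_{Kora} + x_{Pike})) − 10x_{Kora} − x_{Kora}².
∂π/∂x_{Kora} = 83 − 6x_{Kora} − 2x_{Pike} = 0, so x_{Kora} = 83/6 − (1/3)x_{Pike}.
For Pike: ∂π/∂x_{Pike} = 82 − 4x_{Pike} − 2x_{Kora} = 0 ⇒ x_{Pike} = 20.5 − 0.5x_{Kora}.
Solving the two reaction functions simultaneously: (1 − (−1/3)(−0.5))x_{Kora} = 83/6 − (1/3)·20.5, so (5/6)x_{Kora} = 7 and x_{Kora} = 8.4.
Then x_{Pike} = 20.5 − 0.5·8.4 = 16.3.

8.4, 16.3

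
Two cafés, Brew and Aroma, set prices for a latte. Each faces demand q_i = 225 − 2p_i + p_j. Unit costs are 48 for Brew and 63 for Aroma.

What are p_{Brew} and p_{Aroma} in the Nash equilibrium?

Brew's profit: π = (p_{Brew} − 48)(225 − 2p_{Brew} + p_{Aroma}).
∂π/∂p_{Brew} = 321 − 4p_{Brew} + p_{Aroma} = 0 ⇒ p_{Brew} = 80.25 + 0.25p_{Aroma}.
Similarly p_{Aroma} = 87.75 + 0.25p_{Brew}.
Plugging p_{Aroma} into Brew's best response: p_{Brew} = 80.25 + 0.25(87.75 + 0.25p_{Brew}) ⇒ 0.9375p_{Brew} = 102.1875, so p_{Brew} = 109.
Then p_{Aroma} = 87.75 + 0.25·109 = 115.

109, 115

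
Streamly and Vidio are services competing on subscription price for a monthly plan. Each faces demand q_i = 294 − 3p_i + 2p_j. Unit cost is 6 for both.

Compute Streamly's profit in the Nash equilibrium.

Streamly's profit: π = (p_{Streamly} − 6)(294 − 3p_{Streamly} + 2p_{Vidio}).
∂π/∂p_{Streamly} = 312 − 6p_{Streamly} + 2p_{Vidio} = 0 ⇒ p_{Streamly} = 52 + (1/3)p_{Vidio}.
Setting p_{Streamly} = p_{Vidio} in the reaction function: p_{Streamly} = 52 + (1/3)p_{Streamly}, so p_{Streamly} = 52 / (2/3) = 78.
q_{Streamly} = 294 − 3·78 + 2·78 = 216.
Profit = (78 − 6)·216 = 15552.

15552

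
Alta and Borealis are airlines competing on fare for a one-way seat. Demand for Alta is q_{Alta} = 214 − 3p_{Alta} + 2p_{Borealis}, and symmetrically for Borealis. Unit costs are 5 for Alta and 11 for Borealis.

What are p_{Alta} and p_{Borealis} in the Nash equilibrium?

Alta's profit: π = (p_{Alta} − 5)(214 − 3p_{Alta} + 2p_{Borealis}).
∂π/∂p_{Alta} = 229 − 6p_{Alta} + 2p_{Borealis} = 0 ⇒ p_{Alta} = 229/6 + (1/3)p_{Borealis}.
Similarly p_{Borealis} = 247/6 + (1/3)p_{Alta}.
Substituting the second reaction function into the first: p_{Alta} = 229/6 + (1/3)(247/6 + (1/3)p_{Alta}), which gives (8/9)p_{Alta} = 467/9 ⇒ p_{Alta} = 58.375.
Then p_{Borealis} = 247/6 + (1/3)·58.375 = 60.625.

58.375, 60.625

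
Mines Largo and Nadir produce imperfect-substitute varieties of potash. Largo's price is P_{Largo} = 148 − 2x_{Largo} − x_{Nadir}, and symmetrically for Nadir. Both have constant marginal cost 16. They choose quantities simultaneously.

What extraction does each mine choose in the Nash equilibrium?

26.4

Mine Largo's profit: π = x_{Largo}(148 − 2x_{Largo} − x_{Nadir}) − 16x_{Largo}.
∂π/∂x_{Largo} = 132 − 4x_{Largo} − x_{Nadir} = 0 ⇒ x_{Largo} = 33 − 0.25x_{Nadir}.
By symmetry x_{Nadir} = x_{Largo}; substituting into the reaction function, 1.25x_{Largo} = 33 and x_{Largo} = 26.4.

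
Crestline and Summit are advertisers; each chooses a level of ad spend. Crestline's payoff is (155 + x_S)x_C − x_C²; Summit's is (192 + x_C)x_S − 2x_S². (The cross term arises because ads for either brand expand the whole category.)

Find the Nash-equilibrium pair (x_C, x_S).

116, 77

Expanding Crestline's payoff: 155x_C + x_Sx_C − x_C².
∂π/∂x_C = 155 + x_S − 2x_C = 0, so x_C = 77.5 + 0.5x_S.
Likewise for Summit: x_S = 48 + 0.25x_C.
Plugging x_S into Crestline's best response: x_C = 77.5 + 0.5(48 + 0.25x_C) ⇒ 0.875x_C = 101.5, so x_C = 116.
Then x_S = 48 + 0.25·116 = 77.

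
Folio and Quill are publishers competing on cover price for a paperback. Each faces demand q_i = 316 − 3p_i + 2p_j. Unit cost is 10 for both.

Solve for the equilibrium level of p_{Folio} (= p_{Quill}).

86.5

Folio's profit: π = (p_{Folio} − 10)(316 − 3p_{Folio} + 2p_{Quill}).
∂π/∂p_{Folio} = 346 − 6p_{Folio} + 2p_{Quill} = 0 ⇒ p_{Folio} = 173/3 + (1/3)p_{Quill}.
Setting p_{Folio} = p_{Quill} in the reaction function: p_{Folio} = 173/3 + (1/3)p_{Folio}, so p_{Folio} = (173/3) / (2/3) = 86.5.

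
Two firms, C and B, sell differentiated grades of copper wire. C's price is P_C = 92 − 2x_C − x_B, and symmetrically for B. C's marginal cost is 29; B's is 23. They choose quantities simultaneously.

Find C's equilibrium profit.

297.68

Firm C's profit: π = x_C(92 − 2x_C − x_B) − 29x_C.
∂π/∂x_C = 63 − 4x_C − x_B = 0 ⇒ x_C = 15.75 − 0.25x_B.
Similarly x_B = 17.25 − 0.25x_C.
Substituting the second reaction function into the first: x_C = 15.75 − 0.25(17.25 − 0.25x_C), which gives 0.9375x_C = 11.4375 ⇒ x_C = 12.2.
Then x_B = 17.25 − 0.25·12.2 = 14.2.
P_C = 92 − 2·12.2 − 14.2 = 53.4.
Profit = (53.4 − 29)·12.2 = 297.68.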